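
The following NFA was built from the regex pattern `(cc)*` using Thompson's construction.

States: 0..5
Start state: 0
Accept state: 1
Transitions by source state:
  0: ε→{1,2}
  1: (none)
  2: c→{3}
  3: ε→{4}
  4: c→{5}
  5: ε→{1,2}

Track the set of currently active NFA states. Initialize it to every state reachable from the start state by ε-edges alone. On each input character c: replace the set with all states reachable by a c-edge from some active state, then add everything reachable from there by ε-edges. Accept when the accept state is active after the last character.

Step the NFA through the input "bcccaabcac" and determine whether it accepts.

initial (ε-close {0}): {0,1,2}
'b' @ 1: {}  — state set empty
rest 'cccaabcac' ignored (set empty)
after full input: {}  (accept=1 not in)

Answer: REJECT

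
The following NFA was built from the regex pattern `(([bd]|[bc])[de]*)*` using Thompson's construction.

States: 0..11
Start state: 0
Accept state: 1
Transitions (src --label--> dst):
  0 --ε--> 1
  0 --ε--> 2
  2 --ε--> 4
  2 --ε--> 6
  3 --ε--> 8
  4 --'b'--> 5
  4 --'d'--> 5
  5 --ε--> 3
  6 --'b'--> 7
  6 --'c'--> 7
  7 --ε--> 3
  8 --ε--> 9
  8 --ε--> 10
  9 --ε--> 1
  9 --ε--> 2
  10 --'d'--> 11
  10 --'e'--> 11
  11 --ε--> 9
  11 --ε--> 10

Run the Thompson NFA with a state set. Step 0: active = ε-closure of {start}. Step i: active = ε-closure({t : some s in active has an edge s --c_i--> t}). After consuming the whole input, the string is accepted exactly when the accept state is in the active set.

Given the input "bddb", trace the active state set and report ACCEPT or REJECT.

initial (ε-close {0}): {0,1,2,4,6}
'b' @ 1: {1,2,3,4,5,6,7,8,9,10}  ✓accept
'd' @ 2: {1,2,3,4,5,6,8,9,10,11}  ✓accept
'd' @ 3: {1,2,3,4,5,6,8,9,10,11}  ✓accept
'b' @ 4: {1,2,3,4,5,6,7,8,9,10}  ✓accept
final: {1,2,3,4,5,6,7,8,9,10}; accept 1 in set

Answer: ACCEPT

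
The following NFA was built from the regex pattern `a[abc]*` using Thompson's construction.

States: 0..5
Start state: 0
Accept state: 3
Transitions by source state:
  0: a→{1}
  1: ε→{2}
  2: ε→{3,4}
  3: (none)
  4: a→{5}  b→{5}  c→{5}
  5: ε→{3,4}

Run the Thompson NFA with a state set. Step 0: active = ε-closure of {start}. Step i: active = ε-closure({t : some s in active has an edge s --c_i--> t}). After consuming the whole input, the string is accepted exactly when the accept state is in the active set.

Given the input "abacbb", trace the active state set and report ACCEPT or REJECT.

Answer: ACCEPT

Steps:
start: ε-closure({0}) = {0}
'a' @ 1: {1,2,3,4}  (accept∈set)
'b' @ 2: {3,4,5}  (accept∈set)
'a' @ 3: {3,4,5}  (accept∈set)
'c' @ 4: {3,4,5}  (accept∈set)
'b' @ 5: {3,4,5}  (accept∈set)
'b' @ 6: {3,4,5}  (accept∈set)
after full input: {3,4,5}  (accept=3 in)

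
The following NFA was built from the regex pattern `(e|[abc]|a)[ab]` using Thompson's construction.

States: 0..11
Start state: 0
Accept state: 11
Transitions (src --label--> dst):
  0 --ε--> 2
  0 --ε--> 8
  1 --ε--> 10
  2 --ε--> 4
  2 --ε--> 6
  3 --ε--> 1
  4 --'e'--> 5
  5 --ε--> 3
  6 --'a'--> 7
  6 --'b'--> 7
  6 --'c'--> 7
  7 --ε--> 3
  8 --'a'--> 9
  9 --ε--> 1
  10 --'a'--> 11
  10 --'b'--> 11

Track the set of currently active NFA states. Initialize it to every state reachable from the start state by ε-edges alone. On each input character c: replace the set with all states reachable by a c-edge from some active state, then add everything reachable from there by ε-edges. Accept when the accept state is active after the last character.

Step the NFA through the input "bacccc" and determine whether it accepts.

Answer: REJECT

Trace:
S₀ = ε-closure({0}) = {0,2,4,6,8}
'b' @ 1: {1,3,7,10}
'a' @ 2: {11}  [accepting]
'c' @ 3: {}  — no active states
rest 'ccc' ignored (set empty)
after full input: {}  (accept=11 not in)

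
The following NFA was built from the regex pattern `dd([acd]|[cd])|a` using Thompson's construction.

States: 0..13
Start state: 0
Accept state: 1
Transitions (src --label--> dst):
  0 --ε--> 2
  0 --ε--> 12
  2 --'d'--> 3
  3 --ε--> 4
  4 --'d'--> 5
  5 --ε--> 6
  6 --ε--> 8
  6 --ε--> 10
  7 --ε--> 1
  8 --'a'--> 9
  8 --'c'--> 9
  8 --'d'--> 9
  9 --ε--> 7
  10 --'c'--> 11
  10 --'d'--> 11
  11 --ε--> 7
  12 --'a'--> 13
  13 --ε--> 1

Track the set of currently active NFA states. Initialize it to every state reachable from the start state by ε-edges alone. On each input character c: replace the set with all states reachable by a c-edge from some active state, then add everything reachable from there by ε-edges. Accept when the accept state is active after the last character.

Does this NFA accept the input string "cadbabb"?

start: ε-closure({0}) = {0,2,12}
'c' @ 1: {}  — dead — no transitions
rest 'adbabb' ignored (set empty)
end set {} — state 1 not in

Answer: REJECT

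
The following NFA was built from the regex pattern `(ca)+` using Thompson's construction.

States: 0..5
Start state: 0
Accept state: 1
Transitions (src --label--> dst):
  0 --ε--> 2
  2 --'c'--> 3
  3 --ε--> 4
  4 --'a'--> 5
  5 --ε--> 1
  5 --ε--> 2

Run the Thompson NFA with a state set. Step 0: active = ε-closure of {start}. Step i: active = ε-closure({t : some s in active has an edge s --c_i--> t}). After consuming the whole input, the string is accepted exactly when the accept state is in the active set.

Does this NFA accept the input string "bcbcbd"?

Answer: REJECT

Steps:
start: ε-closure({0}) = {0,2}
'b' @ 1: {}  — no active states
rest 'cbcbd' ignored (set empty)
end set {} — state 1 not in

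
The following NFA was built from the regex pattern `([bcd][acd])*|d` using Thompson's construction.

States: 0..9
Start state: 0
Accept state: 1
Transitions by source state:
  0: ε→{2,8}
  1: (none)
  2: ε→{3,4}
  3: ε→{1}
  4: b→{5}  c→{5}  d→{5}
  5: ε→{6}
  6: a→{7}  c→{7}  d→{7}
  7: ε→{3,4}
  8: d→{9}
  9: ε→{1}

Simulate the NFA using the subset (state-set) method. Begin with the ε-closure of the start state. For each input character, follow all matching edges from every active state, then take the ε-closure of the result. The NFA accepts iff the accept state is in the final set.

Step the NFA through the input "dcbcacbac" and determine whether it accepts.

Answer: REJECT

Derivation:
S₀ = ε-closure({0}) = {0,1,2,3,4,8}
'd' @ 1: {1,5,6,9}  [accepting]
'c' @ 2: {1,3,4,7}  [accepting]
'b' @ 3: {5,6}
'c' @ 4: {1,3,4,7}  [accepting]
'a' @ 5: {}  — dead — no transitions
rest 'cbac' ignored (set empty)
after full input: {}  (accept=1 not in)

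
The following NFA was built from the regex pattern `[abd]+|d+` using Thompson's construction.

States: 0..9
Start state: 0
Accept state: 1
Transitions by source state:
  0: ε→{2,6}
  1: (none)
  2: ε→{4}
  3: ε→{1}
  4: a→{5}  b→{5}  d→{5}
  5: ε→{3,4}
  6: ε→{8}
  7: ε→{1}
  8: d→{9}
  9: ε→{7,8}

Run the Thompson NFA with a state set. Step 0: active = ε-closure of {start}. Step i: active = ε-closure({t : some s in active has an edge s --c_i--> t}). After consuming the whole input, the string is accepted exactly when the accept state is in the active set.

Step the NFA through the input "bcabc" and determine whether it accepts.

Answer: REJECT

Steps:
initial (ε-close {0}): {0,2,4,6,8}
'b' @ 1: {1,3,4,5}  [accepting]
'c' @ 2: {}  — no active states
rest 'abc' ignored (set empty)
end set {} — state 1 not in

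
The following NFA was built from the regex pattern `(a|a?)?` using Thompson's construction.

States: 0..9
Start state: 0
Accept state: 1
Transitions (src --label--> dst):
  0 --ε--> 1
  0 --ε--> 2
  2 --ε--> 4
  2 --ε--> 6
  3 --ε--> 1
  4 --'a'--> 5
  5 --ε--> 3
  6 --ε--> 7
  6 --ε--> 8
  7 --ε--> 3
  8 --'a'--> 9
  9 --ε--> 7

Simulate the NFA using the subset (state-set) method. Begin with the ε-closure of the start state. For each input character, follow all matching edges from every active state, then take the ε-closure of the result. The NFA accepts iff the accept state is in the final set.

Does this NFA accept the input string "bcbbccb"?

S₀ = ε-closure({0}) = {0,1,2,3,4,6,7,8}
'b' @ 1: {}  — state set empty
rest 'cbbccb' ignored (set empty)
end set {} — state 1 not in

Answer: REJECT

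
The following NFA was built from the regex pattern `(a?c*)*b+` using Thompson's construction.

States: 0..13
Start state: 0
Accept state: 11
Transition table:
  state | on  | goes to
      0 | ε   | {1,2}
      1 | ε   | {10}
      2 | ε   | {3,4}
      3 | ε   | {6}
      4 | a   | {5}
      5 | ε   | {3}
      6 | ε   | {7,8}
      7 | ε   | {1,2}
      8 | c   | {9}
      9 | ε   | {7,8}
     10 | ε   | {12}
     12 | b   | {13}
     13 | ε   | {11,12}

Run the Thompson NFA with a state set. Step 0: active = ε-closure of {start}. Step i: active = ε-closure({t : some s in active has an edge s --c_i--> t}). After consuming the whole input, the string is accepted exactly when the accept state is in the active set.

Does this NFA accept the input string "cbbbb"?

initial (ε-close {0}): {0,1,2,3,4,6,7,8,10,12}
'c' @ 1: {1,2,3,4,6,7,8,9,10,12}
'b' @ 2: {11,12,13}  (accept∈set)
'b' @ 3: {11,12,13}  (accept∈set)
'b' @ 4: {11,12,13}  (accept∈set)
'b' @ 5: {11,12,13}  (accept∈set)
final: {11,12,13}; accept 11 in set

Answer: ACCEPT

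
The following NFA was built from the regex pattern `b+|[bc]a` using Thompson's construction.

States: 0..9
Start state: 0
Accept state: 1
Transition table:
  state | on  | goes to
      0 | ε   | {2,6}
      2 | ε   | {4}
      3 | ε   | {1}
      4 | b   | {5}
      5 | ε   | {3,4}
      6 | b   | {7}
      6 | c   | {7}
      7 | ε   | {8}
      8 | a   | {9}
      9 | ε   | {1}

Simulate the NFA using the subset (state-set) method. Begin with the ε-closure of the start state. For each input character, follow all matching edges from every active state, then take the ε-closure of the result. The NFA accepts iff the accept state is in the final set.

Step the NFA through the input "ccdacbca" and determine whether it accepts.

S₀ = ε-closure({0}) = {0,2,4,6}
'c' @ 1: {7,8}
'c' @ 2: {}  — dead — no transitions
rest 'dacbca' ignored (set empty)
after full input: {}  (accept=1 not in)

Answer: REJECT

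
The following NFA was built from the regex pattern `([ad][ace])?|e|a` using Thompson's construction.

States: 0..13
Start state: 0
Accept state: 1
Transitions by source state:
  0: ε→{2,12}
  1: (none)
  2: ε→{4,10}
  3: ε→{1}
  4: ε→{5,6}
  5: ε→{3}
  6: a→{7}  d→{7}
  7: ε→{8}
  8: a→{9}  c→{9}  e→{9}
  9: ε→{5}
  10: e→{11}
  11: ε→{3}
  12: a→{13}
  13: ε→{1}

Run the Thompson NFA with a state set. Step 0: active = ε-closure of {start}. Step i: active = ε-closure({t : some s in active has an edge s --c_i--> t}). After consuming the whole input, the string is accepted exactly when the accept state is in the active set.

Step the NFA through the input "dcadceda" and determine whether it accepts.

Answer: REJECT

Derivation:
initial (ε-close {0}): {0,1,2,3,4,5,6,10,12}
'd' @ 1: {7,8}
'c' @ 2: {1,3,5,9}  (accept∈set)
'a' @ 3: {}  — no active states
rest 'dceda' ignored (set empty)
final: {}; accept 1 not in set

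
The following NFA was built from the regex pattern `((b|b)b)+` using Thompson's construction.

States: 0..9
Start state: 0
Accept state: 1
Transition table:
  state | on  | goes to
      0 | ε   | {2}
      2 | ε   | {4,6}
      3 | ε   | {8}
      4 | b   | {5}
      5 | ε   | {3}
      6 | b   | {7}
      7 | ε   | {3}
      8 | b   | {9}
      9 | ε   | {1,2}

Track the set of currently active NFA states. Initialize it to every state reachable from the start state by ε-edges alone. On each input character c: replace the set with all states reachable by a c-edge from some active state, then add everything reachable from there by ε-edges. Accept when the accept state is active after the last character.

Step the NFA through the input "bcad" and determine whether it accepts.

Answer: REJECT

Trace:
start: ε-closure({0}) = {0,2,4,6}
'b' @ 1: {3,5,7,8}
'c' @ 2: {}  — state set empty
rest 'ad' ignored (set empty)
end set {} — state 1 not in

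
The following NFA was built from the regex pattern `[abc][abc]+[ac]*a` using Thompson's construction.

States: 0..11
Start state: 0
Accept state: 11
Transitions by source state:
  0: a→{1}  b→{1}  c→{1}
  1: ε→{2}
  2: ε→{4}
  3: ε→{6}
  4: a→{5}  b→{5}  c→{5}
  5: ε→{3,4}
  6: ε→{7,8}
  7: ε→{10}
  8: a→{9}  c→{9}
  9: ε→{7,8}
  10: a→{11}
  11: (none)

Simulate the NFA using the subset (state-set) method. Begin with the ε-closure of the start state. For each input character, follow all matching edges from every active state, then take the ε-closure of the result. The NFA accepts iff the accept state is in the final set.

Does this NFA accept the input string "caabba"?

Answer: ACCEPT

Trace:
start: ε-closure({0}) = {0}
'c' @ 1: {1,2,4}
'a' @ 2: {3,4,5,6,7,8,10}
'a' @ 3: {3,4,5,6,7,8,9,10,11}  [accepting]
'b' @ 4: {3,4,5,6,7,8,10}
'b' @ 5: {3,4,5,6,7,8,10}
'a' @ 6: {3,4,5,6,7,8,9,10,11}  [accepting]
final: {3,4,5,6,7,8,9,10,11}; accept 11 in set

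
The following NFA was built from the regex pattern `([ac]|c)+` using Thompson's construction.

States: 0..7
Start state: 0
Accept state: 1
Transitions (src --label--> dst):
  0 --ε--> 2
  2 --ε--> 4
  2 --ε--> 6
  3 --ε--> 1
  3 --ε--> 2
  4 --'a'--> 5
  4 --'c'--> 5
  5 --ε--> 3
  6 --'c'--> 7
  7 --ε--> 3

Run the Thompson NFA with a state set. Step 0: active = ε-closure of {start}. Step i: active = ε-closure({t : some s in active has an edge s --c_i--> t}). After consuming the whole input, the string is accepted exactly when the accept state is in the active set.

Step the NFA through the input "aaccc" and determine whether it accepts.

Answer: ACCEPT

Derivation:
S₀ = ε-closure({0}) = {0,2,4,6}
'a' @ 1: {1,2,3,4,5,6}  ✓accept
'a' @ 2: {1,2,3,4,5,6}  ✓accept
'c' @ 3: {1,2,3,4,5,6,7}  ✓accept
'c' @ 4: {1,2,3,4,5,6,7}  ✓accept
'c' @ 5: {1,2,3,4,5,6,7}  ✓accept
end set {1,2,3,4,5,6,7} — state 1 in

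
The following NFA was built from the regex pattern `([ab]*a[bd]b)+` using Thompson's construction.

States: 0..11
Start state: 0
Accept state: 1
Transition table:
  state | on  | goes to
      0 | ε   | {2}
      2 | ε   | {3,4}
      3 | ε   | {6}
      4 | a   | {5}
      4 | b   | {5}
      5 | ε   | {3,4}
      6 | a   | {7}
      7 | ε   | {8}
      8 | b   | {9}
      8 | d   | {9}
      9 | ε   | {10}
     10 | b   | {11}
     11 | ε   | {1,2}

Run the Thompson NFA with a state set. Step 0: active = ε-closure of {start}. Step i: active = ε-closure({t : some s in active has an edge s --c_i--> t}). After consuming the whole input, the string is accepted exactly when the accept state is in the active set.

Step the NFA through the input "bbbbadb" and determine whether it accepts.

start: ε-closure({0}) = {0,2,3,4,6}
'b' @ 1: {3,4,5,6}
'b' @ 2: {3,4,5,6}
'b' @ 3: {3,4,5,6}
'b' @ 4: {3,4,5,6}
'a' @ 5: {3,4,5,6,7,8}
'd' @ 6: {9,10}
'b' @ 7: {1,2,3,4,6,11}  (accept∈set)
end set {1,2,3,4,6,11} — state 1 in

Answer: ACCEPT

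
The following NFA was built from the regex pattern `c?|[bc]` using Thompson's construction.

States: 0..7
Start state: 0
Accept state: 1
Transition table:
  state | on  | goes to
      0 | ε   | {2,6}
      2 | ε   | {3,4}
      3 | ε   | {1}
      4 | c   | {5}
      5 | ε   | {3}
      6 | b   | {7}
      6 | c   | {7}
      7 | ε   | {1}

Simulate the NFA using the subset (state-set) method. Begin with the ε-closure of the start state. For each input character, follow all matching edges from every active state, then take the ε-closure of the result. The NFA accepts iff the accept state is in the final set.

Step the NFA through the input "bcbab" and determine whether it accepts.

Answer: REJECT

Steps:
S₀ = ε-closure({0}) = {0,1,2,3,4,6}
'b' @ 1: {1,7}  [accepting]
'c' @ 2: {}  — dead — no transitions
rest 'bab' ignored (set empty)
after full input: {}  (accept=1 not in)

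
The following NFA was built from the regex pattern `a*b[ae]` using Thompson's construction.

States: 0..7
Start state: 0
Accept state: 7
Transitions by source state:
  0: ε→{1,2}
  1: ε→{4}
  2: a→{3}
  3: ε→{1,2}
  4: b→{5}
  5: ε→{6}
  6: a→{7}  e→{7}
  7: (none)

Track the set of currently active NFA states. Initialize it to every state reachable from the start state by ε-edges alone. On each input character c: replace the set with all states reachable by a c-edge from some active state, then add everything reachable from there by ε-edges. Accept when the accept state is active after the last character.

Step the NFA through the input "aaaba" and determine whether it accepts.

start: ε-closure({0}) = {0,1,2,4}
'a' @ 1: {1,2,3,4}
'a' @ 2: {1,2,3,4}
'a' @ 3: {1,2,3,4}
'b' @ 4: {5,6}
'a' @ 5: {7}  (accept∈set)
final: {7}; accept 7 in set

Answer: ACCEPT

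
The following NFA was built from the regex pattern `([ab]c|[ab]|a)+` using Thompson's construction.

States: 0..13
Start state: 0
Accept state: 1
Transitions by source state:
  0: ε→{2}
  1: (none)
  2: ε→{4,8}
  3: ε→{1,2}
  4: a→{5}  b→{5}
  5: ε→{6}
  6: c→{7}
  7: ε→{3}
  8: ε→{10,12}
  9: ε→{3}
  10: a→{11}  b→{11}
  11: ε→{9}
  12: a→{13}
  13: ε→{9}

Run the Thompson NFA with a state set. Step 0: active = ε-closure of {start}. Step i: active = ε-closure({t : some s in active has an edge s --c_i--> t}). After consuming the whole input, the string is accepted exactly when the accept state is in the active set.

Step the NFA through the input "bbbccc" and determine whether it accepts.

S₀ = ε-closure({0}) = {0,2,4,8,10,12}
'b' @ 1: {1,2,3,4,5,6,8,9,10,11,12}  (accept∈set)
'b' @ 2: {1,2,3,4,5,6,8,9,10,11,12}  (accept∈set)
'b' @ 3: {1,2,3,4,5,6,8,9,10,11,12}  (accept∈set)
'c' @ 4: {1,2,3,4,7,8,10,12}  (accept∈set)
'c' @ 5: {}  — dead — no transitions
rest 'c' ignored (set empty)
after full input: {}  (accept=1 not in)

Answer: REJECT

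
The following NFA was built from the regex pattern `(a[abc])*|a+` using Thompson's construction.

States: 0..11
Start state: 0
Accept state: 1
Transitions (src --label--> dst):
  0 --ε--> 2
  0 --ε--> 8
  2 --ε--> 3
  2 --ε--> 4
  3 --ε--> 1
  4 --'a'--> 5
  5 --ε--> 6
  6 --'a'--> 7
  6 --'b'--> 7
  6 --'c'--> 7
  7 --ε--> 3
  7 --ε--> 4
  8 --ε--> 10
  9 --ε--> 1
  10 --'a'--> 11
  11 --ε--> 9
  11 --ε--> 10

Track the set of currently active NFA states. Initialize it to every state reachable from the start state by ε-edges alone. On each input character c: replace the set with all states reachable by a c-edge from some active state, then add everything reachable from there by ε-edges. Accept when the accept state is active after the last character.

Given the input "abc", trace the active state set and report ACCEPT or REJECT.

S₀ = ε-closure({0}) = {0,1,2,3,4,8,10}
'a' @ 1: {1,5,6,9,10,11}  (accept∈set)
'b' @ 2: {1,3,4,7}  (accept∈set)
'c' @ 3: {}  — no active states
after full input: {}  (accept=1 not in)

Answer: REJECT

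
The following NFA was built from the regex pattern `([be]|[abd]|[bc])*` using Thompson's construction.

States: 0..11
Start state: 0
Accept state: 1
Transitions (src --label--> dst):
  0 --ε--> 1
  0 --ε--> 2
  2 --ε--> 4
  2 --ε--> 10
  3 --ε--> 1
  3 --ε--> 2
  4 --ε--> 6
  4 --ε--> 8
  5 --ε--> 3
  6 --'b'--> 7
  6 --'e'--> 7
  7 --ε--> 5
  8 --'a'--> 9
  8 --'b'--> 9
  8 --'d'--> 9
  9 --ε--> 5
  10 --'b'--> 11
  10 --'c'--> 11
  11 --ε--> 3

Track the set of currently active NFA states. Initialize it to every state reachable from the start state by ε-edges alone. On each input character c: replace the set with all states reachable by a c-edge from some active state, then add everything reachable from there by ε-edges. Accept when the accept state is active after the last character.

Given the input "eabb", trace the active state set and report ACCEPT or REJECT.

S₀ = ε-closure({0}) = {0,1,2,4,6,8,10}
'e' @ 1: {1,2,3,4,5,6,7,8,10}  (accept∈set)
'a' @ 2: {1,2,3,4,5,6,8,9,10}  (accept∈set)
'b' @ 3: {1,2,3,4,5,6,7,8,9,10,11}  (accept∈set)
'b' @ 4: {1,2,3,4,5,6,7,8,9,10,11}  (accept∈set)
end set {1,2,3,4,5,6,7,8,9,10,11} — state 1 in

Answer: ACCEPT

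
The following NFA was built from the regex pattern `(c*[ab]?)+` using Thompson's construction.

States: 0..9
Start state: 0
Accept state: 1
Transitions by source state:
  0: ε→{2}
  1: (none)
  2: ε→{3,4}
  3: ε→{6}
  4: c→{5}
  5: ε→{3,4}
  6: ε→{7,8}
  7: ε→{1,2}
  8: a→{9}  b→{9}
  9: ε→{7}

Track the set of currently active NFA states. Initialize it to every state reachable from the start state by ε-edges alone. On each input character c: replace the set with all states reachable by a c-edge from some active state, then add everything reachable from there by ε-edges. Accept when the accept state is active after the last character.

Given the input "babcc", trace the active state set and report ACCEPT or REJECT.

start: ε-closure({0}) = {0,1,2,3,4,6,7,8}
'b' @ 1: {1,2,3,4,6,7,8,9}  ✓accept
'a' @ 2: {1,2,3,4,6,7,8,9}  ✓accept
'b' @ 3: {1,2,3,4,6,7,8,9}  ✓accept
'c' @ 4: {1,2,3,4,5,6,7,8}  ✓accept
'c' @ 5: {1,2,3,4,5,6,7,8}  ✓accept
end set {1,2,3,4,5,6,7,8} — state 1 in

Answer: ACCEPT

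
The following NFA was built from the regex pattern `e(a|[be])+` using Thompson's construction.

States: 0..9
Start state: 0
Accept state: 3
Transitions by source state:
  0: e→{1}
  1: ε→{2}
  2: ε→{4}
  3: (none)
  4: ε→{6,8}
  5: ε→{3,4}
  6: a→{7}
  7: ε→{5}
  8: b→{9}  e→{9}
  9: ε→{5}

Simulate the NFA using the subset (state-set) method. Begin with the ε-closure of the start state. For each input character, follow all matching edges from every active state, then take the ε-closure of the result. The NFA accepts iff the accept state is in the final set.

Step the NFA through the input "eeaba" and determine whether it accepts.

initial (ε-close {0}): {0}
'e' @ 1: {1,2,4,6,8}
'e' @ 2: {3,4,5,6,8,9}  [accepting]
'a' @ 3: {3,4,5,6,7,8}  [accepting]
'b' @ 4: {3,4,5,6,8,9}  [accepting]
'a' @ 5: {3,4,5,6,7,8}  [accepting]
after full input: {3,4,5,6,7,8}  (accept=3 in)

Answer: ACCEPT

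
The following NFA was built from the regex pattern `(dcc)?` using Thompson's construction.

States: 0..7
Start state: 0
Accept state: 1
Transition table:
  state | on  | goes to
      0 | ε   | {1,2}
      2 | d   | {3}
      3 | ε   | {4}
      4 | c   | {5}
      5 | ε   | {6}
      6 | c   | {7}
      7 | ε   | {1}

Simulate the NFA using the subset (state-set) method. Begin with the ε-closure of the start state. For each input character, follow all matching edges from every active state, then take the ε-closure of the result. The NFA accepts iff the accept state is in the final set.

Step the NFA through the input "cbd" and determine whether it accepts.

Answer: REJECT

Trace:
S₀ = ε-closure({0}) = {0,1,2}
'c' @ 1: {}  — no active states
rest 'bd' ignored (set empty)
final: {}; accept 1 not in set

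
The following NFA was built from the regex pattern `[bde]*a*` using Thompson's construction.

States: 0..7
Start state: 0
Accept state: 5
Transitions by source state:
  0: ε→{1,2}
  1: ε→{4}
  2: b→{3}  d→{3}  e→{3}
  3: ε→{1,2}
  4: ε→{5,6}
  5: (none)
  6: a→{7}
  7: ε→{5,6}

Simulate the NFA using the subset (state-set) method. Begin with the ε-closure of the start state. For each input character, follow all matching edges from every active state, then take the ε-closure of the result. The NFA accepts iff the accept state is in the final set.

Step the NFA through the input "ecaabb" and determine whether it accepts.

start: ε-closure({0}) = {0,1,2,4,5,6}
'e' @ 1: {1,2,3,4,5,6}  (accept∈set)
'c' @ 2: {}  — state set empty
rest 'aabb' ignored (set empty)
end set {} — state 5 not in

Answer: REJECT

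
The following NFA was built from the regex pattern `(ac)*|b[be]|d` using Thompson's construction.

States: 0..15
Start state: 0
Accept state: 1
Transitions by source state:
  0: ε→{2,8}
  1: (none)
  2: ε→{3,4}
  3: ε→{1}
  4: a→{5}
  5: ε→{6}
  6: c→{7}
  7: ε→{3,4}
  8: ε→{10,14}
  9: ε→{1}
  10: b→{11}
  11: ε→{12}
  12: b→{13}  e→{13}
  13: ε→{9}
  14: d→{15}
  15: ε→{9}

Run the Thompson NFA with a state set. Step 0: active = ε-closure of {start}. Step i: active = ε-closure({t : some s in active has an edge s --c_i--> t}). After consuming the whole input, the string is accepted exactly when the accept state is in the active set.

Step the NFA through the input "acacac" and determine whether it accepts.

initial (ε-close {0}): {0,1,2,3,4,8,10,14}
'a' @ 1: {5,6}
'c' @ 2: {1,3,4,7}  (accept∈set)
'a' @ 3: {5,6}
'c' @ 4: {1,3,4,7}  (accept∈set)
'a' @ 5: {5,6}
'c' @ 6: {1,3,4,7}  (accept∈set)
after full input: {1,3,4,7}  (accept=1 in)

Answer: ACCEPT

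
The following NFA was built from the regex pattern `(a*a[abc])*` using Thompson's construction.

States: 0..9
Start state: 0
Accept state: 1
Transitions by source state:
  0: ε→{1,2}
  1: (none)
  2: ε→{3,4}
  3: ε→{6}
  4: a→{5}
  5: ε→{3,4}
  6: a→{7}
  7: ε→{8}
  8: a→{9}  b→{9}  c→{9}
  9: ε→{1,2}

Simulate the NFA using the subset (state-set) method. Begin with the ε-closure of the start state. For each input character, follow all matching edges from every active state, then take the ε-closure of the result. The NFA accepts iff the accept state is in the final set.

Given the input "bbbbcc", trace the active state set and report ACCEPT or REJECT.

initial (ε-close {0}): {0,1,2,3,4,6}
'b' @ 1: {}  — no active states
rest 'bbbcc' ignored (set empty)
end set {} — state 1 not in

Answer: REJECT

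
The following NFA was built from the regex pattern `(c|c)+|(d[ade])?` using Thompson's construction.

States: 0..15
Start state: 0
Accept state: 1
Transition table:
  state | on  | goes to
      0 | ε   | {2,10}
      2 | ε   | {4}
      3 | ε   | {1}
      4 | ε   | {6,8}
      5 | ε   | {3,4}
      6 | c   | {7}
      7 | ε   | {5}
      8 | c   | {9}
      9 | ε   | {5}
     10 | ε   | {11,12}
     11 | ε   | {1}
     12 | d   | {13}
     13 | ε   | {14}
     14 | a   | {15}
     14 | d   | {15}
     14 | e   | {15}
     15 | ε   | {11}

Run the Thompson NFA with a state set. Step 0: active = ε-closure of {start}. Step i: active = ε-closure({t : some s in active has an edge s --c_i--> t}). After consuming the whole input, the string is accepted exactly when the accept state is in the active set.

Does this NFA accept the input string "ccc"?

Answer: ACCEPT

Steps:
start: ε-closure({0}) = {0,1,2,4,6,8,10,11,12}
'c' @ 1: {1,3,4,5,6,7,8,9}  (accept∈set)
'c' @ 2: {1,3,4,5,6,7,8,9}  (accept∈set)
'c' @ 3: {1,3,4,5,6,7,8,9}  (accept∈set)
final: {1,3,4,5,6,7,8,9}; accept 1 in set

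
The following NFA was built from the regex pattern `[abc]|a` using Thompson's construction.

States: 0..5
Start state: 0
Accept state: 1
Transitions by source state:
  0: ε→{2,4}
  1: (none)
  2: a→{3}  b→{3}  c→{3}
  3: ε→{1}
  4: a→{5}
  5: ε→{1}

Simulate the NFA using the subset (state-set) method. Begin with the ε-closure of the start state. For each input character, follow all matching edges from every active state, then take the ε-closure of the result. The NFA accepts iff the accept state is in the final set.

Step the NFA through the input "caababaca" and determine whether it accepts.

S₀ = ε-closure({0}) = {0,2,4}
'c' @ 1: {1,3}  ✓accept
'a' @ 2: {}  — no active states
rest 'ababaca' ignored (set empty)
end set {} — state 1 not in

Answer: REJECT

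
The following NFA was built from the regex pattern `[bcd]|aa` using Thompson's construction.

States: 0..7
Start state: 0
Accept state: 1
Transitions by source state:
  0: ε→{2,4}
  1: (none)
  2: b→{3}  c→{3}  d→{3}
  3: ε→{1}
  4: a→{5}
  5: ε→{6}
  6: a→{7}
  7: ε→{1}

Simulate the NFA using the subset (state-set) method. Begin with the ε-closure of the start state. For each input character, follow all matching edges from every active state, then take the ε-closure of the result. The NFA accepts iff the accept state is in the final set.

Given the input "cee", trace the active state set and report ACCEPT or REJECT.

S₀ = ε-closure({0}) = {0,2,4}
'c' @ 1: {1,3}  [accepting]
'e' @ 2: {}  — dead — no transitions
rest 'e' ignored (set empty)
end set {} — state 1 not in

Answer: REJECT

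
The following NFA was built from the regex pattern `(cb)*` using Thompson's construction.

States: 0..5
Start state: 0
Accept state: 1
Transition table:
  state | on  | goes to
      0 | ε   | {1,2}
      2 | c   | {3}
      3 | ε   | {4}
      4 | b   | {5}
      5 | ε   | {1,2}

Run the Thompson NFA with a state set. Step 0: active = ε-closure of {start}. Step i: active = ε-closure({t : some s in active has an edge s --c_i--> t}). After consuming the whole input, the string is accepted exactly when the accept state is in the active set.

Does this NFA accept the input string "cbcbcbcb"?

start: ε-closure({0}) = {0,1,2}
'c' @ 1: {3,4}
'b' @ 2: {1,2,5}  [accepting]
'c' @ 3: {3,4}
'b' @ 4: {1,2,5}  [accepting]
'c' @ 5: {3,4}
'b' @ 6: {1,2,5}  [accepting]
'c' @ 7: {3,4}
'b' @ 8: {1,2,5}  [accepting]
after full input: {1,2,5}  (accept=1 in)

Answer: ACCEPT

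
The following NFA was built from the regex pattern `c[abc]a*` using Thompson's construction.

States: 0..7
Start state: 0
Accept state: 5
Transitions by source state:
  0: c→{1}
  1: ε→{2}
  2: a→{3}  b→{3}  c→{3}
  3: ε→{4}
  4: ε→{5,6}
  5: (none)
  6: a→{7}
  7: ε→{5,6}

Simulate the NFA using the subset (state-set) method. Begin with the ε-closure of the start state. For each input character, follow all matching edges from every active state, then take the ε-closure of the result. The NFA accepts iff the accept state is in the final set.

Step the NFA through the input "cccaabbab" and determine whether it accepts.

initial (ε-close {0}): {0}
'c' @ 1: {1,2}
'c' @ 2: {3,4,5,6}  ✓accept
'c' @ 3: {}  — dead — no transitions
rest 'aabbab' ignored (set empty)
after full input: {}  (accept=5 not in)

Answer: REJECT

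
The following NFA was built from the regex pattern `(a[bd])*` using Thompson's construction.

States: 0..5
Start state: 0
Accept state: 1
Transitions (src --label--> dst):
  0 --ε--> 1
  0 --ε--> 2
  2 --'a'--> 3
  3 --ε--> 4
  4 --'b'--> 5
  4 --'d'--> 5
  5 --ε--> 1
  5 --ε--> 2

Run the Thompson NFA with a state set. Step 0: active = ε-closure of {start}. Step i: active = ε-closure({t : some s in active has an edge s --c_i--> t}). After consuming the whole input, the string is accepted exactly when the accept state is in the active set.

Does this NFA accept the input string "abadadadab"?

Answer: ACCEPT

Trace:
initial (ε-close {0}): {0,1,2}
'a' @ 1: {3,4}
'b' @ 2: {1,2,5}  (accept∈set)
'a' @ 3: {3,4}
'd' @ 4: {1,2,5}  (accept∈set)
'a' @ 5: {3,4}
'd' @ 6: {1,2,5}  (accept∈set)
'a' @ 7: {3,4}
'd' @ 8: {1,2,5}  (accept∈set)
'a' @ 9: {3,4}
'b' @ 10: {1,2,5}  (accept∈set)
final: {1,2,5}; accept 1 in set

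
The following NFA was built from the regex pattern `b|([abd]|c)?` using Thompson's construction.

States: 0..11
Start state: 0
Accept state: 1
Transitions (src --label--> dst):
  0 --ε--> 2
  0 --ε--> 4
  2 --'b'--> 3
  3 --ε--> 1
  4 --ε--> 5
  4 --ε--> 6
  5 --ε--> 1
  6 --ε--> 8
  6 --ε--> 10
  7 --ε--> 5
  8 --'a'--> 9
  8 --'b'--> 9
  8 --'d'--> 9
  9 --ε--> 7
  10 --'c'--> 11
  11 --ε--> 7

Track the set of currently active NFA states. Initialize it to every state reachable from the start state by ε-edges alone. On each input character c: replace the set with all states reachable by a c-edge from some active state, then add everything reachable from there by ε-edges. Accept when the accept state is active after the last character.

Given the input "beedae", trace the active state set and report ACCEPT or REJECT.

Answer: REJECT

Trace:
S₀ = ε-closure({0}) = {0,1,2,4,5,6,8,10}
'b' @ 1: {1,3,5,7,9}  ✓accept
'e' @ 2: {}  — dead — no transitions
rest 'edae' ignored (set empty)
end set {} — state 1 not in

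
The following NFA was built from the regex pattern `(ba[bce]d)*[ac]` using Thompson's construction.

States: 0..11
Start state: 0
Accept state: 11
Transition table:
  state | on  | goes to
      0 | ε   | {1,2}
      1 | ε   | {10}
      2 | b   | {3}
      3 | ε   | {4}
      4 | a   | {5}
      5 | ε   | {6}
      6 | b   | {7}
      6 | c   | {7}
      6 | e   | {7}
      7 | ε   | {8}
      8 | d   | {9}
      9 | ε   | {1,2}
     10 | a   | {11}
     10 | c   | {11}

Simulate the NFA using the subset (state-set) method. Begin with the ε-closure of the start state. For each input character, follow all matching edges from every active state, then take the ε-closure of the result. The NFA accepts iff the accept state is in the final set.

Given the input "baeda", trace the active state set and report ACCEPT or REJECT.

S₀ = ε-closure({0}) = {0,1,2,10}
'b' @ 1: {3,4}
'a' @ 2: {5,6}
'e' @ 3: {7,8}
'd' @ 4: {1,2,9,10}
'a' @ 5: {11}  [accepting]
after full input: {11}  (accept=11 in)

Answer: ACCEPT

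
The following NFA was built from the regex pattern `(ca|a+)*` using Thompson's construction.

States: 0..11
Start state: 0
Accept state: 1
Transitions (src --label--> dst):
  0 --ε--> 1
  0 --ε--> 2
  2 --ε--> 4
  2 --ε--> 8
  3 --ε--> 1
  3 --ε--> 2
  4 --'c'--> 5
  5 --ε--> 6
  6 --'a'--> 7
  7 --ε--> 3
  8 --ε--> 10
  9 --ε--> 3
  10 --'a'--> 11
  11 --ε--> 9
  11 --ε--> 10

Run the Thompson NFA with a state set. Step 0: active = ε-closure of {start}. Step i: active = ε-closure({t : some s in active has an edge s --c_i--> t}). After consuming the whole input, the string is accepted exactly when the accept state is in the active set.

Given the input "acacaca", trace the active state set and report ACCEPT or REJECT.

Answer: ACCEPT

Trace:
start: ε-closure({0}) = {0,1,2,4,8,10}
'a' @ 1: {1,2,3,4,8,9,10,11}  ✓accept
'c' @ 2: {5,6}
'a' @ 3: {1,2,3,4,7,8,10}  ✓accept
'c' @ 4: {5,6}
'a' @ 5: {1,2,3,4,7,8,10}  ✓accept
'c' @ 6: {5,6}
'a' @ 7: {1,2,3,4,7,8,10}  ✓accept
after full input: {1,2,3,4,7,8,10}  (accept=1 in)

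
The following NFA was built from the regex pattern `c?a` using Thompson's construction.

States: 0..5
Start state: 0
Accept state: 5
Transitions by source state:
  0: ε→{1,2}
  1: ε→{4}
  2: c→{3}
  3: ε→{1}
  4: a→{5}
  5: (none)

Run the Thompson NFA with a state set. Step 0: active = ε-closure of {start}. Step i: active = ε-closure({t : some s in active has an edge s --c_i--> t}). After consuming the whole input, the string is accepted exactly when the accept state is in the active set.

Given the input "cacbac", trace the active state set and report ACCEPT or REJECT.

S₀ = ε-closure({0}) = {0,1,2,4}
'c' @ 1: {1,3,4}
'a' @ 2: {5}  [accepting]
'c' @ 3: {}  — state set empty
rest 'bac' ignored (set empty)
end set {} — state 5 not in

Answer: REJECT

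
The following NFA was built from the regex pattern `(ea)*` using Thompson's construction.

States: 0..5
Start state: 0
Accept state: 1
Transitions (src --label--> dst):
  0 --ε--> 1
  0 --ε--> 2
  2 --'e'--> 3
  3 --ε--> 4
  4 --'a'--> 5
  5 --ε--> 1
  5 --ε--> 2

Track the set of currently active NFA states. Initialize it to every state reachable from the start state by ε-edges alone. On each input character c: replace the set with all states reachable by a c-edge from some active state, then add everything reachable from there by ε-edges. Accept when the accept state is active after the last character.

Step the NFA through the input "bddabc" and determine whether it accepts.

start: ε-closure({0}) = {0,1,2}
'b' @ 1: {}  — dead — no transitions
rest 'ddabc' ignored (set empty)
end set {} — state 1 not in

Answer: REJECT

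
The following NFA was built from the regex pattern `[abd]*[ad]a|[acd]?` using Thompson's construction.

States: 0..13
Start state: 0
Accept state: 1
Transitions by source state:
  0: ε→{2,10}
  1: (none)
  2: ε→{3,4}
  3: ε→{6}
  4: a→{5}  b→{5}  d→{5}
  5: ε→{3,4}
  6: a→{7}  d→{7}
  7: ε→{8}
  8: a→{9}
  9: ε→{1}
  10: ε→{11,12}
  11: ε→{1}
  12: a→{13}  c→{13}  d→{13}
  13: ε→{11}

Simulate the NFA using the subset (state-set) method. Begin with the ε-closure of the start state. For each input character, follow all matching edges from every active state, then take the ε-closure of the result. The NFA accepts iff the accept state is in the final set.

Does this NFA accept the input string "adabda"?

Answer: ACCEPT

Trace:
S₀ = ε-closure({0}) = {0,1,2,3,4,6,10,11,12}
'a' @ 1: {1,3,4,5,6,7,8,11,13}  ✓accept
'd' @ 2: {3,4,5,6,7,8}
'a' @ 3: {1,3,4,5,6,7,8,9}  ✓accept
'b' @ 4: {3,4,5,6}
'd' @ 5: {3,4,5,6,7,8}
'a' @ 6: {1,3,4,5,6,7,8,9}  ✓accept
end set {1,3,4,5,6,7,8,9} — state 1 in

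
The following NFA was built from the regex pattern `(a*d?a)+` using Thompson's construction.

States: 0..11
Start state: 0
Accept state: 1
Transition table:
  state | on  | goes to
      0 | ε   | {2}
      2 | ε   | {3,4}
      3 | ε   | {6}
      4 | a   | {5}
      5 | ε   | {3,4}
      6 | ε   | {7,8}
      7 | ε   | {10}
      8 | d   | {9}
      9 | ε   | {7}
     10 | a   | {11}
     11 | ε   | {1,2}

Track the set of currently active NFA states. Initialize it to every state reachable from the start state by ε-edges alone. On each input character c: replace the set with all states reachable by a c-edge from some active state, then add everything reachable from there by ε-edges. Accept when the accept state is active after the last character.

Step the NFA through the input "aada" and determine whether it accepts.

S₀ = ε-closure({0}) = {0,2,3,4,6,7,8,10}
'a' @ 1: {1,2,3,4,5,6,7,8,10,11}  [accepting]
'a' @ 2: {1,2,3,4,5,6,7,8,10,11}  [accepting]
'd' @ 3: {7,9,10}
'a' @ 4: {1,2,3,4,6,7,8,10,11}  [accepting]
end set {1,2,3,4,6,7,8,10,11} — state 1 in

Answer: ACCEPT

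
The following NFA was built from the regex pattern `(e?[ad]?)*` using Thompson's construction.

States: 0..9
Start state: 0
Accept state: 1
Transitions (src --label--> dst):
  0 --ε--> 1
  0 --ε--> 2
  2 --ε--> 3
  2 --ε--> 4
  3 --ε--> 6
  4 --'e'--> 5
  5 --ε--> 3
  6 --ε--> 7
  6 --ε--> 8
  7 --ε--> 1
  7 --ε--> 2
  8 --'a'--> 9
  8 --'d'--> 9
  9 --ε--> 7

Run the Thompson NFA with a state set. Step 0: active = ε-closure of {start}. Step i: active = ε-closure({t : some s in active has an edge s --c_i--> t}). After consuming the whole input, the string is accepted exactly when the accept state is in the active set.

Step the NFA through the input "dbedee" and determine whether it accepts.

start: ε-closure({0}) = {0,1,2,3,4,6,7,8}
'd' @ 1: {1,2,3,4,6,7,8,9}  (accept∈set)
'b' @ 2: {}  — dead — no transitions
rest 'edee' ignored (set empty)
final: {}; accept 1 not in set

Answer: REJECT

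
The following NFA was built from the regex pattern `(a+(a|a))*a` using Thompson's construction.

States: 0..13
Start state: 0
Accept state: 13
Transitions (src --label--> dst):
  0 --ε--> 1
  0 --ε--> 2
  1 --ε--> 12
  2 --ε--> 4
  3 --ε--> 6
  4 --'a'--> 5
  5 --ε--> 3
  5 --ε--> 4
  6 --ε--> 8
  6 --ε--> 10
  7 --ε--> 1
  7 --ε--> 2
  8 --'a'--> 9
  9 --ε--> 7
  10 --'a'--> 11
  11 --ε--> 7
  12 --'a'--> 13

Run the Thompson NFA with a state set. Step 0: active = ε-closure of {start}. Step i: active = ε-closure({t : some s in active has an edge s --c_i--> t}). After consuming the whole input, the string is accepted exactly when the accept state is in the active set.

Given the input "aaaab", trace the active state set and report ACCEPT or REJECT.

start: ε-closure({0}) = {0,1,2,4,12}
'a' @ 1: {3,4,5,6,8,10,13}  ✓accept
'a' @ 2: {1,2,3,4,5,6,7,8,9,10,11,12}
'a' @ 3: {1,2,3,4,5,6,7,8,9,10,11,12,13}  ✓accept
'a' @ 4: {1,2,3,4,5,6,7,8,9,10,11,12,13}  ✓accept
'b' @ 5: {}  — no active states
after full input: {}  (accept=13 not in)

Answer: REJECT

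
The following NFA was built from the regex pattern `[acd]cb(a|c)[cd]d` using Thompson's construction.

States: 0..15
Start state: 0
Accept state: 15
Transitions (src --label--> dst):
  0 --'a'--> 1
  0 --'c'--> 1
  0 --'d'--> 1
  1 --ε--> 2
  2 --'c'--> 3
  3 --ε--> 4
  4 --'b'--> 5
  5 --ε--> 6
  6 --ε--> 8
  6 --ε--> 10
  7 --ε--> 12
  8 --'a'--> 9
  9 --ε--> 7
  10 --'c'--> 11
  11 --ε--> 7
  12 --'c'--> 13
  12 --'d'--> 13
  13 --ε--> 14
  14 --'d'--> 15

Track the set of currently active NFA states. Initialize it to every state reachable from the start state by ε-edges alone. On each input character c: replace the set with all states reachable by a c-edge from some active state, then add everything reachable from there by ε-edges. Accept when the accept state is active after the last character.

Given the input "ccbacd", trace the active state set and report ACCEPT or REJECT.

S₀ = ε-closure({0}) = {0}
'c' @ 1: {1,2}
'c' @ 2: {3,4}
'b' @ 3: {5,6,8,10}
'a' @ 4: {7,9,12}
'c' @ 5: {13,14}
'd' @ 6: {15}  [accepting]
end set {15} — state 15 in

Answer: ACCEPT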